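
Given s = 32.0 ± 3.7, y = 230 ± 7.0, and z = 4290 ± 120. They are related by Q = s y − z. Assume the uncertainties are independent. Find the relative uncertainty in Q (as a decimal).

0.289

Let p = s·y = 7360. δp/p = √((1·δs/s)² + (1·δy/y)²) = √(0.0134 + 0.000926) = 0.120, so δp = 880.
Q = p − z: δQ = √(δp² + δz²) = √(7.74e+05 + 14400) = 888
Q = 3070, so δQ/Q = 888/3070 = 0.289.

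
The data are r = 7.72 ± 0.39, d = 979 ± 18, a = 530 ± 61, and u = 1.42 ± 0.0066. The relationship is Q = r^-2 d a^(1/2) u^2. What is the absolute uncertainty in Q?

Relative error in a monomial: (δQ/Q)² = Σ (nᵢ · δxᵢ/xᵢ)².
  (-2·δr/r)² = (-2×0.0505)² = 0.0102;  (1·δd/d)² = (1×0.0184)² = 0.000338;  (½·δa/a)² = (0.5×0.115)² = 0.00331;  (2·δu/u)² = (2×0.00465)² = 8.64e-05
δQ/Q = √(0.0139) = 0.118
Q = 763, so δQ = 0.118 × 763 = 90.0.

90.0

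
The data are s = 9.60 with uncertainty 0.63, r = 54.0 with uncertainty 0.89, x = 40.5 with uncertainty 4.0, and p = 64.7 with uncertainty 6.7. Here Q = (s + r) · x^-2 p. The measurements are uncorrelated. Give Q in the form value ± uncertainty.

2.51 ± 0.561

Let u = s + r = 63.6. δu = √(δs² + δr²) = √(0.397 + 0.792) = 1.09, so δu/u = 0.0171.
Q is then a monomial in u, x, p:
δQ/Q = √((δu/u)² + (-2·δx/x)² + (1·δp/p)²) = √(0.000294 + 0.0390 + 0.0107) = 0.224
Q = 2.51, so δQ = 0.224 × 2.51 = 0.561.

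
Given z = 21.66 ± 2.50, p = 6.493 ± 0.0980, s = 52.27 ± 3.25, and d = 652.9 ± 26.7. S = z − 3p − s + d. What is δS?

S is a linear combination, so absolute uncertainties add in quadrature:
  (δz)² = 6.25;  (3·δp)² = 0.0864;  (δs)² = 10.6;  (δd)² = 713
δS = √(730) = 27.0

27.0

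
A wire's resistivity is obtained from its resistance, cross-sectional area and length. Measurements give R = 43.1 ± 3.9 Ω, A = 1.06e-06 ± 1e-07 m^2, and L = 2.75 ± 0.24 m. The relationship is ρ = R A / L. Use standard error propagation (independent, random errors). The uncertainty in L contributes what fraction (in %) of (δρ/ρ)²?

(δρ/ρ)² = (1·δR/R)² + (1·δA/A)² + (-1·δL/L)²
  R term: (1×0.0905)² = 0.00819
  A term: (1×0.0943)² = 0.00890
  L term: (-1×0.0873)² = 0.00762
Total = 0.0247. Share from L = 0.00762/0.0247 = 0.308.

30.8%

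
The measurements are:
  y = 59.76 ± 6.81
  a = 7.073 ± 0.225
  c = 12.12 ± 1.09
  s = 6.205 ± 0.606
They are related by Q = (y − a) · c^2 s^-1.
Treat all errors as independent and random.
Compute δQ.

Let u = y − a = 52.69. δu = √(δy² + δa²) = √(46.4 + 0.0506) = 6.81, so δu/u = 0.129.
Q is then a monomial in u, c, s:
δQ/Q = √((δu/u)² + (2·δc/c)² + (-1·δs/s)²) = √(0.0167 + 0.0324 + 0.00954) = 0.242
Q = 1247, so δQ = 0.242 × 1247 = 302.

302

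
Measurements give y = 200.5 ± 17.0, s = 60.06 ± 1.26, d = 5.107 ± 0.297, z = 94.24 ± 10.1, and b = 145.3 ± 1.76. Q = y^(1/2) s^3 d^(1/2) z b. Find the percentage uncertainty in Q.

13.5%

Since Q is a product/quotient, work with relative uncertainties:
  (½·δy/y)² = (0.5×0.0848)² = 0.00180;  (3·δs/s)² = (3×0.0210)² = 0.00396;  (½·δd/d)² = (0.5×0.0582)² = 0.000846;  (1·δz/z)² = (1×0.107)² = 0.0115;  (1·δb/b)² = (1×0.0121)² = 0.000147
δQ/Q = √(0.0182) = 0.135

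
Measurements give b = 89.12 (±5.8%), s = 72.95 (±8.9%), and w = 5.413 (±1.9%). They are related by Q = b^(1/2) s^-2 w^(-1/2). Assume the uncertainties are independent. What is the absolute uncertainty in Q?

Q is a product of powers, so relative uncertainties combine in quadrature:
  (½·δb/b)² = (0.5×0.0580)² = 0.000841;  (-2·δs/s)² = (-2×0.0890)² = 0.0317;  (−½·δw/w)² = (-0.5×0.0190)² = 9.02e-05
δQ/Q = √(0.0326) = 0.181
Q = 0.0007625, so δQ = 0.181 × 0.0007625 = 0.000138.

0.000138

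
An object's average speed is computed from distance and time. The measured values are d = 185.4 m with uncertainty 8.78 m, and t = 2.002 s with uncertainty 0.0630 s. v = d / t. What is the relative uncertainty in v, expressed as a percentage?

v is a product of powers, so relative uncertainties combine in quadrature:
  (1·δd/d)² = (1×0.0474)² = 0.00224;  (-1·δt/t)² = (-1×0.0315)² = 0.000990
δv/v = √(0.00323) = 0.0569

5.69%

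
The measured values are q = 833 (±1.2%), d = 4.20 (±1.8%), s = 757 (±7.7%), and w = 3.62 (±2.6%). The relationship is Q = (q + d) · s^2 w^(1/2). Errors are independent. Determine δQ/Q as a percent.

Let u = q + d = 837. δu = √(δq² + δd²) = √(99.9 + 0.00572) = 10.00, so δu/u = 0.0119.
Q is then a monomial in u, s, w:
δQ/Q = √((δu/u)² + (2·δs/s)² + (½·δw/w)²) = √(0.000143 + 0.0237 + 0.000169) = 0.155

15.5%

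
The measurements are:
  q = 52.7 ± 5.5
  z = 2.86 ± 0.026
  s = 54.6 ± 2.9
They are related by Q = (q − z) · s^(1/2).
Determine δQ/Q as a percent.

Let u = q − z = 49.8. δu = √(δq² + δz²) = √(30.2 + 0.000676) = 5.50, so δu/u = 0.110.
Q is then a monomial in u, s:
δQ/Q = √((δu/u)² + (½·δs/s)²) = √(0.0122 + 0.000705) = 0.114

11.4%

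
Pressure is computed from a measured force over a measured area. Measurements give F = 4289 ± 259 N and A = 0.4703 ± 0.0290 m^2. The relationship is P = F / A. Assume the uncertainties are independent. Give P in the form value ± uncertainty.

For a monomial P ∝ F, A^-1, fractional errors add in quadrature:
  (1·δF/F)² = (1×0.0604)² = 0.00365;  (-1·δA/A)² = (-1×0.0617)² = 0.00380
δP/P = √(0.00745) = 0.0863
P = 9120 Pa, so δP = 0.0863 × 9120 = 787 Pa.

9120 ± 787 Pa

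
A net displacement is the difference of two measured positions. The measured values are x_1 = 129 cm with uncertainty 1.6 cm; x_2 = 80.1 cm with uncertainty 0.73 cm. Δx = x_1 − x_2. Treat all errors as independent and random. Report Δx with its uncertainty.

Sums and differences: (δΔx)² = Σ (cᵢ δxᵢ)².
  (δx_1)² = 2.56;  (δx_2)² = 0.533
δΔx = √(3.09) = 1.76 cm
Δx = 48.9 cm.

48.9 ± 1.76 cm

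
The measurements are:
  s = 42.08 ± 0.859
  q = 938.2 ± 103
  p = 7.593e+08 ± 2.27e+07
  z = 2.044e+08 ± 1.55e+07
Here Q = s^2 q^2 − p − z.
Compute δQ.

Let w = s^2·q^2 = 1.559e+09. δw/w = √((2·δs/s)² + (2·δq/q)²) = √(0.00167 + 0.0482) = 0.223, so δw = 3.48e+08.
Q = w − p − z: δQ = √(δw² + δp² + δz²) = √(1.21e+17 + 5.15e+14 + 2.4e+14) = 3.49e+08

3.49e+08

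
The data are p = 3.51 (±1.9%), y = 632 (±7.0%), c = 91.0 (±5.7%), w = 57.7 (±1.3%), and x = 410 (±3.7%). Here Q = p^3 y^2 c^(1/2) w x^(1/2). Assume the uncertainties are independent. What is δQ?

For a monomial Q ∝ p^3, y^2, c^(1/2), w, x^(1/2), fractional errors add in quadrature:
  (3·δp/p)² = (3×0.0190)² = 0.00325;  (2·δy/y)² = (2×0.0700)² = 0.0196;  (½·δc/c)² = (0.5×0.0570)² = 0.000812;  (1·δw/w)² = (1×0.0130)² = 0.000169;  (½·δx/x)² = (0.5×0.0370)² = 0.000342
δQ/Q = √(0.0242) = 0.155
Q = 1.93e+11, so δQ = 0.155 × 1.93e+11 = 2.99e+10.

2.99e+10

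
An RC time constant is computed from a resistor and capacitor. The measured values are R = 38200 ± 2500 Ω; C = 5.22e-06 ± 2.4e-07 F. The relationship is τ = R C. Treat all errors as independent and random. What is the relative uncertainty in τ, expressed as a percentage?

Products/powers → add relative errors in quadrature, weighted by exponent:
  (1·δR/R)² = (1×0.0654)² = 0.00428;  (1·δC/C)² = (1×0.0460)² = 0.00211
δτ/τ = √(0.00640) = 0.0800

8.00%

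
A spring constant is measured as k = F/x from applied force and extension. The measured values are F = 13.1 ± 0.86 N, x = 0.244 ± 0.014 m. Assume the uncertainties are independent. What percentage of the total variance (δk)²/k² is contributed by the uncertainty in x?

43.3%

(δk/k)² = (1·δF/F)² + (-1·δx/x)²
  F term: (1×0.0656)² = 0.00431
  x term: (-1×0.0574)² = 0.00329
Total = 0.00760. Share from x = 0.00329/0.00760 = 0.433.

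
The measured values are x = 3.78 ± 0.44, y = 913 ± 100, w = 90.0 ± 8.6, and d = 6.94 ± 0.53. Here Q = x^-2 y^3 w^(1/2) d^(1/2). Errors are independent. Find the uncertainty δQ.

Products/powers → add relative errors in quadrature, weighted by exponent:
  (-2·δx/x)² = (-2×0.116)² = 0.0542;  (3·δy/y)² = (3×0.110)² = 0.108;  (½·δw/w)² = (0.5×0.0956)² = 0.00228;  (½·δd/d)² = (0.5×0.0764)² = 0.00146
δQ/Q = √(0.166) = 0.407
Q = 1.33e+09, so δQ = 0.407 × 1.33e+09 = 5.42e+08.

5.42e+08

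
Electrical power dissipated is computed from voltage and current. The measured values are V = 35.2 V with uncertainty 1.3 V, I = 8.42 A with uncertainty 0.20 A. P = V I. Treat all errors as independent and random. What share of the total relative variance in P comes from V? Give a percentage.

70.7%

(δP/P)² = (1·δV/V)² + (1·δI/I)²
  V term: (1×0.0369)² = 0.00136
  I term: (1×0.0238)² = 0.000564
Total = 0.00193. Share from V = 0.00136/0.00193 = 0.707.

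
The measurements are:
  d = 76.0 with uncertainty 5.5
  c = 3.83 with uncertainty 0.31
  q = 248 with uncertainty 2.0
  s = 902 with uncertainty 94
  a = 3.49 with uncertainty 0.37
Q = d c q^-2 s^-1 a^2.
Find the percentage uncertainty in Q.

26.1%

Each factor contributes (exponent × relative error)² to (δQ/Q)²:
  (1·δd/d)² = (1×0.0724)² = 0.00524;  (1·δc/c)² = (1×0.0809)² = 0.00655;  (-2·δq/q)² = (-2×0.00806)² = 0.000260;  (-1·δs/s)² = (-1×0.104)² = 0.0109;  (2·δa/a)² = (2×0.106)² = 0.0450
δQ/Q = √(0.0679) = 0.261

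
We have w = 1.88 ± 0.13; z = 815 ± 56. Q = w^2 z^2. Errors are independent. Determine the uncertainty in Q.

4.58e+05

Relative error in a monomial: (δQ/Q)² = Σ (nᵢ · δxᵢ/xᵢ)².
  (2·δw/w)² = (2×0.0691)² = 0.0191;  (2·δz/z)² = (2×0.0687)² = 0.0189
δQ/Q = √(0.0380) = 0.195
Q = 2.35e+06, so δQ = 0.195 × 2.35e+06 = 4.58e+05.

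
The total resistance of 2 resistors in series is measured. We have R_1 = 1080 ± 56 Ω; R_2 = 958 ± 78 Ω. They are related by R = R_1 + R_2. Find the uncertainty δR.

96.0 Ω

Each term contributes (cᵢ δxᵢ)² to (δR)²:
  (δR_1)² = 3140;  (δR_2)² = 6080
δR = √(9220) = 96.0 Ω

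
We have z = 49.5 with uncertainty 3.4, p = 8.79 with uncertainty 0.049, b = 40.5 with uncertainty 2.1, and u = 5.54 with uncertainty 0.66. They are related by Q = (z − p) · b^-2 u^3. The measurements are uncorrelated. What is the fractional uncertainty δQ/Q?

Let w = z − p = 40.7. δw = √(δz² + δp²) = √(11.6 + 0.00240) = 3.40, so δw/w = 0.0835.
Q is then a monomial in w, b, u:
δQ/Q = √((δw/w)² + (-2·δb/b)² + (3·δu/u)²) = √(0.00698 + 0.0108 + 0.128) = 0.381

0.381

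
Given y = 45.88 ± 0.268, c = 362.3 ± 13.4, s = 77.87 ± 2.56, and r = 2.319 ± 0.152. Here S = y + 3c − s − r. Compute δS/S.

Sums and differences: (δS)² = Σ (cᵢ δxᵢ)².
  (δy)² = 0.0718;  (3·δc)² = 1620;  (δs)² = 6.55;  (δr)² = 0.0231
δS = √(1620) = 40.3
S = 1053, so δS/S = 40.3/1053 = 0.0383.

0.0383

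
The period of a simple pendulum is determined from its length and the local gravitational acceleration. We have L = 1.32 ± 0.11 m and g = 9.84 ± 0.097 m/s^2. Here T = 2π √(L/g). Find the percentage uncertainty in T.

For a monomial T ∝ L^(1/2), g^(-1/2), fractional errors add in quadrature:
  (½·δL/L)² = (0.5×0.0833)² = 0.00174;  (−½·δg/g)² = (-0.5×0.00986)² = 2.43e-05
δT/T = √(0.00176) = 0.0420

4.20%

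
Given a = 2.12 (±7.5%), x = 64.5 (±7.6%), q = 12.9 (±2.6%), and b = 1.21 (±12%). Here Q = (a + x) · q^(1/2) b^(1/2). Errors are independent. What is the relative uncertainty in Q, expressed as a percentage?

9.59%

Let u = a + x = 66.6. δu = √(δa² + δx²) = √(0.0253 + 24.0) = 4.90, so δu/u = 0.0736.
Q is then a monomial in u, q, b:
δQ/Q = √((δu/u)² + (½·δq/q)² + (½·δb/b)²) = √(0.00542 + 0.000169 + 0.00360) = 0.0959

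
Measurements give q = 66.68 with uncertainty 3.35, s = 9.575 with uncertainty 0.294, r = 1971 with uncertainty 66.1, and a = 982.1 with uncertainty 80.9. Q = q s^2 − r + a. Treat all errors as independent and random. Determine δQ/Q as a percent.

Let p = q·s^2 = 6113. δp/p = √((1·δq/q)² + (2·δs/s)²) = √(0.00252 + 0.00377) = 0.0793, so δp = 485.
Q = p − r + a: δQ = √(δp² + δr² + δa²) = √(2.35e+05 + 4370 + 6540) = 496
Q = 5124, so δQ/Q = 496/5124 = 0.0968.

9.68%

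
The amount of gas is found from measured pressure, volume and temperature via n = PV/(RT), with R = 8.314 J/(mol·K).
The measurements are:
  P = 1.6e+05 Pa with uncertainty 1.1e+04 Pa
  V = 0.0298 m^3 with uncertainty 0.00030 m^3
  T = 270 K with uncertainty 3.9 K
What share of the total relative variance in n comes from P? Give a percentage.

(δn/n)² = (1·δP/P)² + (1·δV/V)² + (-1·δT/T)²
  P term: (1×0.0688)² = 0.00473
  V term: (1×0.0101)² = 0.000101
  T term: (-1×0.0144)² = 0.000209
Total = 0.00504. Share from P = 0.00473/0.00504 = 0.938.

93.8%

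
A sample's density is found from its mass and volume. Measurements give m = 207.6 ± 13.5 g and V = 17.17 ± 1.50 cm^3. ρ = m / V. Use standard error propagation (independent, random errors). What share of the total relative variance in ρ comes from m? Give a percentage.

35.7%

(δρ/ρ)² = (1·δm/m)² + (-1·δV/V)²
  m term: (1×0.0650)² = 0.00423
  V term: (-1×0.0874)² = 0.00763
Total = 0.0119. Share from m = 0.00423/0.0119 = 0.357.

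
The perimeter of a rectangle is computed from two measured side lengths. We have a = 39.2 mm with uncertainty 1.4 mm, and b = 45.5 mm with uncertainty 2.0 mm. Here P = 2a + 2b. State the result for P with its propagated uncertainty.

169 ± 4.88 mm

Absolute uncertainties add in quadrature for a linear combination:
  (2·δa)² = 7.84;  (2·δb)² = 16.0
δP = √(23.8) = 4.88 mm
P = 169 mm.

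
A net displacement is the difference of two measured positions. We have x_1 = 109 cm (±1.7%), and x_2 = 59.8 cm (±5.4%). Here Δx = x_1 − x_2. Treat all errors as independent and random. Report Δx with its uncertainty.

49.2 ± 3.72 cm

Each term contributes (cᵢ δxᵢ)² to (δΔx)²:
  (δx_1)² = 3.43;  (δx_2)² = 10.4
δΔx = √(13.9) = 3.72 cm
Δx = 49.2 cm.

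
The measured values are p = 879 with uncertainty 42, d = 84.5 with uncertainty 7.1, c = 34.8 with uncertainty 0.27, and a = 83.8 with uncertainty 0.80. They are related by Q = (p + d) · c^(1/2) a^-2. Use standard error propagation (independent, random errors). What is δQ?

0.0391

Let u = p + d = 964. δu = √(δp² + δd²) = √(1760 + 50.4) = 42.6, so δu/u = 0.0442.
Q is then a monomial in u, c, a:
δQ/Q = √((δu/u)² + (½·δc/c)² + (-2·δa/a)²) = √(0.00195 + 1.5e-05 + 0.000365) = 0.0483
Q = 0.809, so δQ = 0.0483 × 0.809 = 0.0391.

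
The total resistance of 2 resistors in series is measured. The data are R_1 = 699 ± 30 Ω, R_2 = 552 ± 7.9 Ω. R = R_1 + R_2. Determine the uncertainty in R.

Absolute uncertainties add in quadrature for a linear combination:
  (δR_1)² = 900;  (δR_2)² = 62.4
δR = √(962) = 31.0 Ω

31.0 Ω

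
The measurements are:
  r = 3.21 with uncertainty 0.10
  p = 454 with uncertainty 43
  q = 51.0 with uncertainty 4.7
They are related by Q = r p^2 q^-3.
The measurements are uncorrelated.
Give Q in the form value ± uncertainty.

Since Q is a product/quotient, work with relative uncertainties:
  (1·δr/r)² = (1×0.0312)² = 0.000970;  (2·δp/p)² = (2×0.0947)² = 0.0359;  (-3·δq/q)² = (-3×0.0922)² = 0.0764
δQ/Q = √(0.113) = 0.337
Q = 4.99, so δQ = 0.337 × 4.99 = 1.68.

4.99 ± 1.68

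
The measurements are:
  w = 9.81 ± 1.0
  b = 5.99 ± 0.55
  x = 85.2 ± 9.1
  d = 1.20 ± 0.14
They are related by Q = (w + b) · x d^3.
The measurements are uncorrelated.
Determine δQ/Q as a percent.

37.3%

Let u = w + b = 15.8. δu = √(δw² + δb²) = √(1.00 + 0.303) = 1.14, so δu/u = 0.0722.
Q is then a monomial in u, x, d:
δQ/Q = √((δu/u)² + (1·δx/x)² + (3·δd/d)²) = √(0.00522 + 0.0114 + 0.123) = 0.373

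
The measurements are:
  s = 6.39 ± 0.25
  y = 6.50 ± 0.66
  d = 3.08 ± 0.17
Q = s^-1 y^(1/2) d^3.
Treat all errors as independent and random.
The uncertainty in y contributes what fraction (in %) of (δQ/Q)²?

(δQ/Q)² = (-1·δs/s)² + (½·δy/y)² + (3·δd/d)²
  s term: (-1×0.0391)² = 0.00153
  y term: (0.5×0.102)² = 0.00258
  d term: (3×0.0552)² = 0.0274
Total = 0.0315. Share from y = 0.00258/0.0315 = 0.0818.

8.18%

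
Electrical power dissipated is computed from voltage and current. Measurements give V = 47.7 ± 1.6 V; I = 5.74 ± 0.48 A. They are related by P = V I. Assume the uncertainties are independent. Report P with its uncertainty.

Relative error in a monomial: (δP/P)² = Σ (nᵢ · δxᵢ/xᵢ)².
  (1·δV/V)² = (1×0.0335)² = 0.00113;  (1·δI/I)² = (1×0.0836)² = 0.00699
δP/P = √(0.00812) = 0.0901
P = 274 W, so δP = 0.0901 × 274 = 24.7 W.

274 ± 24.7 W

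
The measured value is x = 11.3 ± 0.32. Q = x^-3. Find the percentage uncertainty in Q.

8.50%

Q ∝ x^-3, so δQ/Q = |-3| · δx/x = 3 × 0.0283 = 0.0850.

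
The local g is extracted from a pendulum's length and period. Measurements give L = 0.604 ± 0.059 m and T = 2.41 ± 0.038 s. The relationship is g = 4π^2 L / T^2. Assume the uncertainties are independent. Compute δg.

For a monomial g ∝ L, T^-2, fractional errors add in quadrature:
  (1·δL/L)² = (1×0.0977)² = 0.00954;  (-2·δT/T)² = (-2×0.0158)² = 0.000994
δg/g = √(0.0105) = 0.103
g = 4.11 m/s^2, so δg = 0.103 × 4.11 = 0.421 m/s^2.

0.421 m/s^2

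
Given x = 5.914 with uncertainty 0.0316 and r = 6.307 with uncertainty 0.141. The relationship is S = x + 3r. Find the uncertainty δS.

S is a linear combination, so absolute uncertainties add in quadrature:
  (δx)² = 0.000999;  (3·δr)² = 0.179
δS = √(0.180) = 0.424

0.424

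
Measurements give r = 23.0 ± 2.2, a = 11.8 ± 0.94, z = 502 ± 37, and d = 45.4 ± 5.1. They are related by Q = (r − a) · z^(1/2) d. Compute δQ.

Let u = r − a = 11.2. δu = √(δr² + δa²) = √(4.84 + 0.884) = 2.39, so δu/u = 0.214.
Q is then a monomial in u, z, d:
δQ/Q = √((δu/u)² + (½·δz/z)² + (1·δd/d)²) = √(0.0456 + 0.00136 + 0.0126) = 0.244
Q = 11400, so δQ = 0.244 × 11400 = 2780.

2780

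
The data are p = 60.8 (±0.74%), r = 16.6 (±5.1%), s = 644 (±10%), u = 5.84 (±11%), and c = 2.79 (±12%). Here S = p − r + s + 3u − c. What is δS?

Each term contributes (cᵢ δxᵢ)² to (δS)²:
  (δp)² = 0.202;  (δr)² = 0.717;  (δs)² = 4150;  (3·δu)² = 3.71;  (δc)² = 0.112
δS = √(4150) = 64.4

64.4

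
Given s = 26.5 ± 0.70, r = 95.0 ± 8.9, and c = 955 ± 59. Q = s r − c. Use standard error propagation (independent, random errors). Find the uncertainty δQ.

252

Let p = s·r = 2520. δp/p = √((1·δs/s)² + (1·δr/r)²) = √(0.000698 + 0.00878) = 0.0973, so δp = 245.
Q = p − c: δQ = √(δp² + δc²) = √(60000 + 3480) = 252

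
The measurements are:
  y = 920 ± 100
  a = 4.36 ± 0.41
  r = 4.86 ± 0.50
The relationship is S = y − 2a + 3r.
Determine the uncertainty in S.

S is a linear combination, so absolute uncertainties add in quadrature:
  (δy)² = 10000;  (2·δa)² = 0.672;  (3·δr)² = 2.25
δS = √(10000) = 100

100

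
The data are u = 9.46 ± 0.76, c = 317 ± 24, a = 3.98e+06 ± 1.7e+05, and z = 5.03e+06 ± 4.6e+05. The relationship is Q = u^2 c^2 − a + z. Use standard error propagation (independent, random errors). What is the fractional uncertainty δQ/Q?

0.204

Let p = u^2·c^2 = 8.99e+06. δp/p = √((2·δu/u)² + (2·δc/c)²) = √(0.0258 + 0.0229) = 0.221, so δp = 1.99e+06.
Q = p − a + z: δQ = √(δp² + δa² + δz²) = √(3.94e+12 + 2.89e+10 + 2.12e+11) = 2.05e+06
Q = 1e+07, so δQ/Q = 2.05e+06/1e+07 = 0.204.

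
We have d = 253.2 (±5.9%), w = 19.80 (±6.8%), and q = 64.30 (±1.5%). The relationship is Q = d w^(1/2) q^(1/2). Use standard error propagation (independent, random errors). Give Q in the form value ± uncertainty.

Each factor contributes (exponent × relative error)² to (δQ/Q)²:
  (1·δd/d)² = (1×0.0590)² = 0.00348;  (½·δw/w)² = (0.5×0.0680)² = 0.00116;  (½·δq/q)² = (0.5×0.0150)² = 5.62e-05
δQ/Q = √(0.00469) = 0.0685
Q = 9034, so δQ = 0.0685 × 9034 = 619.

9034 ± 619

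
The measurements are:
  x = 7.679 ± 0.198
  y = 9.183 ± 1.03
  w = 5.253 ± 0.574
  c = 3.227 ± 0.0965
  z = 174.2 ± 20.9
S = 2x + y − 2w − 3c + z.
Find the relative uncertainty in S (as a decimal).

Each term contributes (cᵢ δxᵢ)² to (δS)²:
  (2·δx)² = 0.157;  (δy)² = 1.06;  (2·δw)² = 1.32;  (3·δc)² = 0.0838;  (δz)² = 437
δS = √(439) = 21.0
S = 178.6, so δS/S = 21.0/178.6 = 0.117.

0.117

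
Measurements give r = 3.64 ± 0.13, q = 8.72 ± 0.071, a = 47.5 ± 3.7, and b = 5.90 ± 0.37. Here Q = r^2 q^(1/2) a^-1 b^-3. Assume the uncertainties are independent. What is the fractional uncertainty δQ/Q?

0.216

Since Q is a product/quotient, work with relative uncertainties:
  (2·δr/r)² = (2×0.0357)² = 0.00510;  (½·δq/q)² = (0.5×0.00814)² = 1.66e-05;  (-1·δa/a)² = (-1×0.0779)² = 0.00607;  (-3·δb/b)² = (-3×0.0627)² = 0.0354
δQ/Q = √(0.0466) = 0.216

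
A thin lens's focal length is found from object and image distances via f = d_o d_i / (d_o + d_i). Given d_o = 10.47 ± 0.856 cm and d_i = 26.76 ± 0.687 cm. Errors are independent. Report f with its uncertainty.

∂f/∂d_o = (d_i/(d_o+d_i))² = 0.517;  ∂f/∂d_i = (d_o/(d_o+d_i))² = 0.0791
δf = √((∂f/∂d_o · δd_o)² + (∂f/∂d_i · δd_i)²) = √(0.196 + 0.00295) = 0.446 cm
f = 7.526 cm.

7.526 ± 0.446 cm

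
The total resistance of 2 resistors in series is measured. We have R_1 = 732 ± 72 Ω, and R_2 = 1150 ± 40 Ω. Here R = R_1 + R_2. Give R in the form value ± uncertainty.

Each term contributes (cᵢ δxᵢ)² to (δR)²:
  (δR_1)² = 5180;  (δR_2)² = 1600
δR = √(6780) = 82.4 Ω
R = 1880 Ω.

1880 ± 82.4 Ω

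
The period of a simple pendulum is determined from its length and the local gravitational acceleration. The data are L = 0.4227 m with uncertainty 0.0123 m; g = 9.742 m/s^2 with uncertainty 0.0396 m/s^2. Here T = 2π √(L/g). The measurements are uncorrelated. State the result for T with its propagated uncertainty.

1.309 ± 0.0192 s

Since T is a product/quotient, work with relative uncertainties:
  (½·δL/L)² = (0.5×0.0291)² = 0.000212;  (−½·δg/g)² = (-0.5×0.00406)² = 4.13e-06
δT/T = √(0.000216) = 0.0147
T = 1.309 s, so δT = 0.0147 × 1.309 = 0.0192 s.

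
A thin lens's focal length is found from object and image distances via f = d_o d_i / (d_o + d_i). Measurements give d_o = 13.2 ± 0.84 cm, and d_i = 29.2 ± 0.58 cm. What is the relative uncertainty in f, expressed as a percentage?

∂f/∂d_o = (d_i/(d_o+d_i))² = 0.474;  ∂f/∂d_i = (d_o/(d_o+d_i))² = 0.0969
δf = √((∂f/∂d_o · δd_o)² + (∂f/∂d_i · δd_i)²) = √(0.159 + 0.00316) = 0.402 cm
f = 9.09 cm, so δf/f = 0.402/9.09 = 0.0443.

4.43%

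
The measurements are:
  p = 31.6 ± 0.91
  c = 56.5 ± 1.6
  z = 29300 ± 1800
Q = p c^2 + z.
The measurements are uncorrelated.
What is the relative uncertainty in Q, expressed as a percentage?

5.11%

Let w = p·c^2 = 1.01e+05. δw/w = √((1·δp/p)² + (2·δc/c)²) = √(0.000829 + 0.00321) = 0.0635, so δw = 6410.
Q = w + z: δQ = √(δw² + δz²) = √(4.11e+07 + 3.24e+06) = 6660
Q = 1.3e+05, so δQ/Q = 6660/1.3e+05 = 0.0511.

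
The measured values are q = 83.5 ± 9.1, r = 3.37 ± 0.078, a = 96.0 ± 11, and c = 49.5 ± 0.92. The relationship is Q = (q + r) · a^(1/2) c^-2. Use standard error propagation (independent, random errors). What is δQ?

Let u = q + r = 86.9. δu = √(δq² + δr²) = √(82.8 + 0.00608) = 9.10, so δu/u = 0.105.
Q is then a monomial in u, a, c:
δQ/Q = √((δu/u)² + (½·δa/a)² + (-2·δc/c)²) = √(0.0110 + 0.00328 + 0.00138) = 0.125
Q = 0.347, so δQ = 0.125 × 0.347 = 0.0434.

0.0434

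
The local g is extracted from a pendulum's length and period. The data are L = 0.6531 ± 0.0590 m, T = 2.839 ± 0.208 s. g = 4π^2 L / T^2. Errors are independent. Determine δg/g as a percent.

For a monomial g ∝ L, T^-2, fractional errors add in quadrature:
  (1·δL/L)² = (1×0.0903)² = 0.00816;  (-2·δT/T)² = (-2×0.0733)² = 0.0215
δg/g = √(0.0296) = 0.172

17.2%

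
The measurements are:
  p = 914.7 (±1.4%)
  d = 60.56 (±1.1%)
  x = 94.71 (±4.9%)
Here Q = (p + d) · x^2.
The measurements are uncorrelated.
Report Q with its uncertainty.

Let u = p + d = 975.3. δu = √(δp² + δd²) = √(164 + 0.444) = 12.8, so δu/u = 0.0131.
Q is then a monomial in u, x:
δQ/Q = √((δu/u)² + (2·δx/x)²) = √(0.000173 + 0.00960) = 0.0989
Q = 8.748e+06, so δQ = 0.0989 × 8.748e+06 = 8.65e+05.

(8.748 ± 0.865) × 10^6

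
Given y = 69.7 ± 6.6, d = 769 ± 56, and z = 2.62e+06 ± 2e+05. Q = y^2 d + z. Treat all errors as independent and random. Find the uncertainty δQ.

Let p = y^2·d = 3.74e+06. δp/p = √((2·δy/y)² + (1·δd/d)²) = √(0.0359 + 0.00530) = 0.203, so δp = 7.58e+05.
Q = p + z: δQ = √(δp² + δz²) = √(5.75e+11 + 4e+10) = 7.84e+05

7.84e+05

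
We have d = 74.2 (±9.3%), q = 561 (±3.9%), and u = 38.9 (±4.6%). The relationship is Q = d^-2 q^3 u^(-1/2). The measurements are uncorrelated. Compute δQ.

Each factor contributes (exponent × relative error)² to (δQ/Q)²:
  (-2·δd/d)² = (-2×0.0930)² = 0.0346;  (3·δq/q)² = (3×0.0390)² = 0.0137;  (−½·δu/u)² = (-0.5×0.0460)² = 0.000529
δQ/Q = √(0.0488) = 0.221
Q = 5140, so δQ = 0.221 × 5140 = 1140.

1140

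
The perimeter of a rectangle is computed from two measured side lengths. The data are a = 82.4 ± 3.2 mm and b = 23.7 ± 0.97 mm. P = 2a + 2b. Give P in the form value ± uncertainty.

Each term contributes (cᵢ δxᵢ)² to (δP)²:
  (2·δa)² = 41.0;  (2·δb)² = 3.76
δP = √(44.7) = 6.69 mm
P = 212 mm.

212 ± 6.69 mm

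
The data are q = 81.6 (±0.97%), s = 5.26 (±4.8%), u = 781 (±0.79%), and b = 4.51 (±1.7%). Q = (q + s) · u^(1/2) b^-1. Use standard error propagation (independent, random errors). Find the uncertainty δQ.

10.7

Let w = q + s = 86.9. δw = √(δq² + δs²) = √(0.627 + 0.0637) = 0.831, so δw/w = 0.00956.
Q is then a monomial in w, u, b:
δQ/Q = √((δw/w)² + (½·δu/u)² + (-1·δb/b)²) = √(9.15e-05 + 1.56e-05 + 0.000289) = 0.0199
Q = 538, so δQ = 0.0199 × 538 = 10.7.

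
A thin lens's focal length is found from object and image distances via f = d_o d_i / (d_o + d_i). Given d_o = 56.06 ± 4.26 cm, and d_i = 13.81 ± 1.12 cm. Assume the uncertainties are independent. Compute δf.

∂f/∂d_o = (d_i/(d_o+d_i))² = 0.0391;  ∂f/∂d_i = (d_o/(d_o+d_i))² = 0.644
δf = √((∂f/∂d_o · δd_o)² + (∂f/∂d_i · δd_i)²) = √(0.0277 + 0.520) = 0.740 cm

0.740 cm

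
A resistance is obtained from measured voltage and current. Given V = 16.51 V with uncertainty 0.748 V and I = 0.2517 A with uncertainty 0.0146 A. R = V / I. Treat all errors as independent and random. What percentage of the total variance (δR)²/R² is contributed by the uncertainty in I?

(δR/R)² = (1·δV/V)² + (-1·δI/I)²
  V term: (1×0.0453)² = 0.00205
  I term: (-1×0.0580)² = 0.00336
Total = 0.00542. Share from I = 0.00336/0.00542 = 0.621.

62.1%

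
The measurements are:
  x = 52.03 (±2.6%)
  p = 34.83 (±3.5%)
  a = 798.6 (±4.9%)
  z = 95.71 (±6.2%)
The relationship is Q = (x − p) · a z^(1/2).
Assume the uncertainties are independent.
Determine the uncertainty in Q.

16200

Let u = x − p = 17.20. δu = √(δx² + δp²) = √(1.83 + 1.49) = 1.82, so δu/u = 0.106.
Q is then a monomial in u, a, z:
δQ/Q = √((δu/u)² + (1·δa/a)² + (½·δz/z)²) = √(0.0112 + 0.00240 + 0.000961) = 0.121
Q = 134400, so δQ = 0.121 × 134400 = 16200.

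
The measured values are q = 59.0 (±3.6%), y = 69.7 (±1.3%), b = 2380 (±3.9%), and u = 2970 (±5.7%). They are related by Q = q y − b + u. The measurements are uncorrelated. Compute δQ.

Let p = q·y = 4110. δp/p = √((1·δq/q)² + (1·δy/y)²) = √(0.00130 + 0.000169) = 0.0383, so δp = 157.
Q = p − b + u: δQ = √(δp² + δb² + δu²) = √(24800 + 8620 + 28700) = 249

249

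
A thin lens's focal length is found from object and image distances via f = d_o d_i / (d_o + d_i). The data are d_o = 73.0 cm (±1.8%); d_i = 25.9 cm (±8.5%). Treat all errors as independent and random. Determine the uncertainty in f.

1.20 cm

∂f/∂d_o = (d_i/(d_o+d_i))² = 0.0686;  ∂f/∂d_i = (d_o/(d_o+d_i))² = 0.545
δf = √((∂f/∂d_o · δd_o)² + (∂f/∂d_i · δd_i)²) = √(0.00812 + 1.44) = 1.20 cm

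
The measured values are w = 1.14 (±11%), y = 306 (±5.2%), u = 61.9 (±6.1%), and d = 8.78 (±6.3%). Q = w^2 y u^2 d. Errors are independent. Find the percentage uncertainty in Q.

Relative error in a monomial: (δQ/Q)² = Σ (nᵢ · δxᵢ/xᵢ)².
  (2·δw/w)² = (2×0.110)² = 0.0484;  (1·δy/y)² = (1×0.0520)² = 0.00270;  (2·δu/u)² = (2×0.0610)² = 0.0149;  (1·δd/d)² = (1×0.0630)² = 0.00397
δQ/Q = √(0.0700) = 0.264

26.4%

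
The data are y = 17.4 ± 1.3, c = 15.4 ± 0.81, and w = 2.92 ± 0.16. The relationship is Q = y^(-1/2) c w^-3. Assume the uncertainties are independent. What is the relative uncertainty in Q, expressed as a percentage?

17.7%

Q is a product of powers, so relative uncertainties combine in quadrature:
  (−½·δy/y)² = (-0.5×0.0747)² = 0.00140;  (1·δc/c)² = (1×0.0526)² = 0.00277;  (-3·δw/w)² = (-3×0.0548)² = 0.0270
δQ/Q = √(0.0312) = 0.177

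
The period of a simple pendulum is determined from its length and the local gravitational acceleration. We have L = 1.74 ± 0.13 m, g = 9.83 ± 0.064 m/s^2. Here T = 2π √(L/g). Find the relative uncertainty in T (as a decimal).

0.0375

Products/powers → add relative errors in quadrature, weighted by exponent:
  (½·δL/L)² = (0.5×0.0747)² = 0.00140;  (−½·δg/g)² = (-0.5×0.00651)² = 1.06e-05
δT/T = √(0.00141) = 0.0375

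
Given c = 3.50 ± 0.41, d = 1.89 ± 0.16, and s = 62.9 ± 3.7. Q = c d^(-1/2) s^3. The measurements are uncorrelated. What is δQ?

Since Q is a product/quotient, work with relative uncertainties:
  (1·δc/c)² = (1×0.117)² = 0.0137;  (−½·δd/d)² = (-0.5×0.0847)² = 0.00179;  (3·δs/s)² = (3×0.0588)² = 0.0311
δQ/Q = √(0.0467) = 0.216
Q = 6.34e+05, so δQ = 0.216 × 6.34e+05 = 1.37e+05.

1.37e+05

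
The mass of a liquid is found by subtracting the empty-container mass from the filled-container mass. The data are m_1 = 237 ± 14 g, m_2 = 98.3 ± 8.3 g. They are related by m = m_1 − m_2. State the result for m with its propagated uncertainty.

Each term contributes (cᵢ δxᵢ)² to (δm)²:
  (δm_1)² = 196;  (δm_2)² = 68.9
δm = √(265) = 16.3 g
m = 139 g.

139 ± 16.3 g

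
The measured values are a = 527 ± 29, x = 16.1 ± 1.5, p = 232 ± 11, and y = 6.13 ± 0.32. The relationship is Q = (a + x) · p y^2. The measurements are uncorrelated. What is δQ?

5.99e+05

Let u = a + x = 543. δu = √(δa² + δx²) = √(841 + 2.25) = 29.0, so δu/u = 0.0535.
Q is then a monomial in u, p, y:
δQ/Q = √((δu/u)² + (1·δp/p)² + (2·δy/y)²) = √(0.00286 + 0.00225 + 0.0109) = 0.127
Q = 4.73e+06, so δQ = 0.127 × 4.73e+06 = 5.99e+05.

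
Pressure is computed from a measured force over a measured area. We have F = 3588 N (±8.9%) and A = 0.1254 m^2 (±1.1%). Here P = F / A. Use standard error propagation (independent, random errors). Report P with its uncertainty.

28610 ± 2570 Pa

Each factor contributes (exponent × relative error)² to (δP/P)²:
  (1·δF/F)² = (1×0.0890)² = 0.00792;  (-1·δA/A)² = (-1×0.0110)² = 0.000121
δP/P = √(0.00804) = 0.0897
P = 28610 Pa, so δP = 0.0897 × 28610 = 2570 Pa.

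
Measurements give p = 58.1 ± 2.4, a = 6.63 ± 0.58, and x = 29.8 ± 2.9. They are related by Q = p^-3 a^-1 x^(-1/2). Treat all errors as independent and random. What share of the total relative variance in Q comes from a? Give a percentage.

30.2%

(δQ/Q)² = (-3·δp/p)² + (-1·δa/a)² + (−½·δx/x)²
  p term: (-3×0.0413)² = 0.0154
  a term: (-1×0.0875)² = 0.00765
  x term: (-0.5×0.0973)² = 0.00237
Total = 0.0254. Share from a = 0.00765/0.0254 = 0.302.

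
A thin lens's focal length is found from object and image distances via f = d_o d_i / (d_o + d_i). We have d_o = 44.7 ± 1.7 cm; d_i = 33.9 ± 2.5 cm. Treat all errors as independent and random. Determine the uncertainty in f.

∂f/∂d_o = (d_i/(d_o+d_i))² = 0.186;  ∂f/∂d_i = (d_o/(d_o+d_i))² = 0.323
δf = √((∂f/∂d_o · δd_o)² + (∂f/∂d_i · δd_i)²) = √(0.100 + 0.654) = 0.868 cm

0.868 cm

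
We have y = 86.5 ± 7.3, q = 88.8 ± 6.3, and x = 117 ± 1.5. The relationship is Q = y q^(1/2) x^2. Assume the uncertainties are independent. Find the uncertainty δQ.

Each factor contributes (exponent × relative error)² to (δQ/Q)²:
  (1·δy/y)² = (1×0.0844)² = 0.00712;  (½·δq/q)² = (0.5×0.0709)² = 0.00126;  (2·δx/x)² = (2×0.0128)² = 0.000657
δQ/Q = √(0.00904) = 0.0951
Q = 1.12e+07, so δQ = 0.0951 × 1.12e+07 = 1.06e+06.

1.06e+06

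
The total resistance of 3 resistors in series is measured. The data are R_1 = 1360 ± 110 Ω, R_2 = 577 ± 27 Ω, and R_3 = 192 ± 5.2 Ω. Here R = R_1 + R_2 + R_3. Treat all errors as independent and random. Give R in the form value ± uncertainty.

For a sum/difference, combine absolute errors in quadrature:
  (δR_1)² = 12100;  (δR_2)² = 729;  (δR_3)² = 27.0
δR = √(12900) = 113 Ω
R = 2130 Ω.

2130 ± 113 Ω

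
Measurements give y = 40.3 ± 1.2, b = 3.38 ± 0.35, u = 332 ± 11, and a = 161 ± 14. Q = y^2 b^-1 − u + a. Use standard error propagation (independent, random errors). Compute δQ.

Let p = y^2·b^-1 = 480. δp/p = √((2·δy/y)² + (-1·δb/b)²) = √(0.00355 + 0.0107) = 0.119, so δp = 57.4.
Q = p − u + a: δQ = √(δp² + δu² + δa²) = √(3290 + 121 + 196) = 60.1

60.1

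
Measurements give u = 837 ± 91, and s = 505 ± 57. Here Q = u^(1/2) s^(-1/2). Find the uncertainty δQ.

0.101

Products/powers → add relative errors in quadrature, weighted by exponent:
  (½·δu/u)² = (0.5×0.109)² = 0.00296;  (−½·δs/s)² = (-0.5×0.113)² = 0.00318
δQ/Q = √(0.00614) = 0.0784
Q = 1.29, so δQ = 0.0784 × 1.29 = 0.101.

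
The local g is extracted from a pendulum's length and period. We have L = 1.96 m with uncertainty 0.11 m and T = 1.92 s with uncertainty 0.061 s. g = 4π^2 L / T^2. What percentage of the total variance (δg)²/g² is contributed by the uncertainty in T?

56.2%

(δg/g)² = (1·δL/L)² + (-2·δT/T)²
  L term: (1×0.0561)² = 0.00315
  T term: (-2×0.0318)² = 0.00404
Total = 0.00719. Share from T = 0.00404/0.00719 = 0.562.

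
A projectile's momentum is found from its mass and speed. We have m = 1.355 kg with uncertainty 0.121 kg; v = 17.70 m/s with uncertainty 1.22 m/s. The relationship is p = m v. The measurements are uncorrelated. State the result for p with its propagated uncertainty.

23.98 ± 2.71 kg·m/s

Relative error in a monomial: (δp/p)² = Σ (nᵢ · δxᵢ/xᵢ)².
  (1·δm/m)² = (1×0.0893)² = 0.00797;  (1·δv/v)² = (1×0.0689)² = 0.00475
δp/p = √(0.0127) = 0.113
p = 23.98 kg·m/s, so δp = 0.113 × 23.98 = 2.71 kg·m/s.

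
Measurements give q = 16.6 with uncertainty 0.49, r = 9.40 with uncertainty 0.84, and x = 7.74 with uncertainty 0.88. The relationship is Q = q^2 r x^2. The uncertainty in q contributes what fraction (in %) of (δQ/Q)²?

5.52%

(δQ/Q)² = (2·δq/q)² + (1·δr/r)² + (2·δx/x)²
  q term: (2×0.0295)² = 0.00349
  r term: (1×0.0894)² = 0.00799
  x term: (2×0.114)² = 0.0517
Total = 0.0632. Share from q = 0.00349/0.0632 = 0.0552.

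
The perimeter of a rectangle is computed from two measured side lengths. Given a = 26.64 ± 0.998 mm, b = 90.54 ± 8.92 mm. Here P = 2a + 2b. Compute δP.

18.0 mm

For a sum/difference, combine absolute errors in quadrature:
  (2·δa)² = 3.98;  (2·δb)² = 318
δP = √(322) = 18.0 mm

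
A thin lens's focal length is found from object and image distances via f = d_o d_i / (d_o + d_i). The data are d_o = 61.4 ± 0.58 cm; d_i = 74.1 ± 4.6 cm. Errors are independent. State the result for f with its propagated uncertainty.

∂f/∂d_o = (d_i/(d_o+d_i))² = 0.299;  ∂f/∂d_i = (d_o/(d_o+d_i))² = 0.205
δf = √((∂f/∂d_o · δd_o)² + (∂f/∂d_i · δd_i)²) = √(0.0301 + 0.892) = 0.960 cm
f = 33.6 cm.

33.6 ± 0.960 cm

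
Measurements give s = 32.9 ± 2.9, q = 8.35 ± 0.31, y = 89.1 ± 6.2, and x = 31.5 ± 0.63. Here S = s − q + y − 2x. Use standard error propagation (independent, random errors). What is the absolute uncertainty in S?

6.97

S is a linear combination, so absolute uncertainties add in quadrature:
  (δs)² = 8.41;  (δq)² = 0.0961;  (δy)² = 38.4;  (2·δx)² = 1.59
δS = √(48.5) = 6.97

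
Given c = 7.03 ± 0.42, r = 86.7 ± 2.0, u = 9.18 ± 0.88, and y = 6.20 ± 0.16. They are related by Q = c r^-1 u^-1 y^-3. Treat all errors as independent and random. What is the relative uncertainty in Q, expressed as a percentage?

13.9%

Each factor contributes (exponent × relative error)² to (δQ/Q)²:
  (1·δc/c)² = (1×0.0597)² = 0.00357;  (-1·δr/r)² = (-1×0.0231)² = 0.000532;  (-1·δu/u)² = (-1×0.0959)² = 0.00919;  (-3·δy/y)² = (-3×0.0258)² = 0.00599
δQ/Q = √(0.0193) = 0.139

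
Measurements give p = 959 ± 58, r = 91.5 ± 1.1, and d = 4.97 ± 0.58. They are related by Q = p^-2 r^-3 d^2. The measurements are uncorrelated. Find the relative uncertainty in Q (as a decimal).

0.265

Q is a product of powers, so relative uncertainties combine in quadrature:
  (-2·δp/p)² = (-2×0.0605)² = 0.0146;  (-3·δr/r)² = (-3×0.0120)² = 0.00130;  (2·δd/d)² = (2×0.117)² = 0.0545
δQ/Q = √(0.0704) = 0.265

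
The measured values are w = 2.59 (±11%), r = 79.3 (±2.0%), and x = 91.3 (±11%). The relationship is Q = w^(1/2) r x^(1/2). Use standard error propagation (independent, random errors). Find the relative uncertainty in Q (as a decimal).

0.0803

Products/powers → add relative errors in quadrature, weighted by exponent:
  (½·δw/w)² = (0.5×0.110)² = 0.00302;  (1·δr/r)² = (1×0.0200)² = 0.000400;  (½·δx/x)² = (0.5×0.110)² = 0.00302
δQ/Q = √(0.00645) = 0.0803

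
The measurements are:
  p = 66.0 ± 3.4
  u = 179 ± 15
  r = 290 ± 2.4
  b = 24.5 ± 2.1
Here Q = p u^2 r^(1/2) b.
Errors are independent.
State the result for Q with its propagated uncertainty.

(8.82 ± 1.72) × 10^8

Relative error in a monomial: (δQ/Q)² = Σ (nᵢ · δxᵢ/xᵢ)².
  (1·δp/p)² = (1×0.0515)² = 0.00265;  (2·δu/u)² = (2×0.0838)² = 0.0281;  (½·δr/r)² = (0.5×0.00828)² = 1.71e-05;  (1·δb/b)² = (1×0.0857)² = 0.00735
δQ/Q = √(0.0381) = 0.195
Q = 8.82e+08, so δQ = 0.195 × 8.82e+08 = 1.72e+08.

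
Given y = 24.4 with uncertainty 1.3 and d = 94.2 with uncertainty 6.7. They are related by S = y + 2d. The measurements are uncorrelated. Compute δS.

13.5

Each term contributes (cᵢ δxᵢ)² to (δS)²:
  (δy)² = 1.69;  (2·δd)² = 180
δS = √(181) = 13.5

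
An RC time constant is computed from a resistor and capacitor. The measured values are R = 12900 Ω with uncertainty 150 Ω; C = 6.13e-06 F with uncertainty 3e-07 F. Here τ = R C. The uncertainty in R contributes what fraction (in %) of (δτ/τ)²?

(δτ/τ)² = (1·δR/R)² + (1·δC/C)²
  R term: (1×0.0116)² = 0.000135
  C term: (1×0.0489)² = 0.00240
Total = 0.00253. Share from R = 0.000135/0.00253 = 0.0534.

5.34%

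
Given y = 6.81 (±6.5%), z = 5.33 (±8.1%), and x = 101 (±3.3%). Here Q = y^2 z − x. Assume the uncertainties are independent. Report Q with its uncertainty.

Let p = y^2·z = 247. δp/p = √((2·δy/y)² + (1·δz/z)²) = √(0.0169 + 0.00656) = 0.153, so δp = 37.9.
Q = p − x: δQ = √(δp² + δx²) = √(1430 + 11.1) = 38.0
Q = 146.

146 ± 38.0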